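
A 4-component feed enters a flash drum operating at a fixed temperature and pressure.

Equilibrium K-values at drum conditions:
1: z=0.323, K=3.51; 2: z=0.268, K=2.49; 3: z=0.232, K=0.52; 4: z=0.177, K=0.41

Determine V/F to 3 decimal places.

V/F = 0.901

Iterate (Newton) starting at V/F = 0.33:
  V/F = 0.330: g = 0.4491, g' = -1.047 → V/F = 0.759
  V/F = 0.759: g = 0.1021, g' = -0.707 → V/F = 0.904
  V/F = 0.904: g = -0.0021, g' = -0.748 → V/F = 0.901
Converged at V/F = 0.901.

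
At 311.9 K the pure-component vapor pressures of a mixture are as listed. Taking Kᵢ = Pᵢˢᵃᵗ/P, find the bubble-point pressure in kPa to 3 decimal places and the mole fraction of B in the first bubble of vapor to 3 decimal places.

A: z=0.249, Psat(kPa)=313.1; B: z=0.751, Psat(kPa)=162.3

Pbub = 199.849 kPa, y_B = 0.610

At the bubble point ψ → 0, so ΣzᵢKᵢ = 1 with Kᵢ = Pᵢˢᵃᵗ/P ⇒ P = ΣzᵢPᵢˢᵃᵗ.
P = 0.249·313.1 + 0.751·162.3 = 199.849 kPa
yᵢ = zᵢPᵢˢᵃᵗ/P ⇒ y_B = 0.751·162.3/199.849 = 0.610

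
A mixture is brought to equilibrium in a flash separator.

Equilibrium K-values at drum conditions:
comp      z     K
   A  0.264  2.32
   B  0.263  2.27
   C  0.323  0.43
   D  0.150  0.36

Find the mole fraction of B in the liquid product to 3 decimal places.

x_B = 0.158

Let β = V/F and solve Σ zᵢ(Kᵢ−1)/(1+β(Kᵢ−1)) = 0.
Check two-phase: ΣzᵢKᵢ = 1.402 > 1 and Σzᵢ/Kᵢ = 1.397 > 1, so g(0) = 0.402 > 0 and g(1) = -0.397 < 0.
Newton–Raphson from β = 0.5:
  β = 0.500: g = 0.0155, g' = -0.664 → β = 0.523
Converged at β = 0.523.
Compositions from xᵢ = zᵢ/(1+β(Kᵢ−1)), yᵢ = Kᵢxᵢ:
  A: x = 0.156, y = 0.362
  B: x = 0.158, y = 0.359
  C: x = 0.460, y = 0.198
  D: x = 0.226, y = 0.081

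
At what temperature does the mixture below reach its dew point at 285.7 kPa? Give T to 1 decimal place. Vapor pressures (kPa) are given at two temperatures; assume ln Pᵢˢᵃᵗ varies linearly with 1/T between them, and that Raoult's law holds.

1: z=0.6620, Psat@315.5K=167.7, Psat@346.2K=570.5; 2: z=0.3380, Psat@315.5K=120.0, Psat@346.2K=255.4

T = 334.8 K

Dew-point temperature: Σzᵢ·P/Pᵢˢᵃᵗ(T) = 1. Interpolate ln Pᵢˢᵃᵗ = aᵢ + bᵢ/T.
  T = 315.5 K: ΣzᵢP/Pᵢˢᵃᵗ = 1.9325
  T = 346.2 K: ΣzᵢP/Pᵢˢᵃᵗ = 0.7096
  T = 330.9 K: ΣzᵢP/Pᵢˢᵃᵗ = 1.1345
  T = 338.5 K: ΣzᵢP/Pᵢˢᵃᵗ = 0.8925
  T = 334.7 K: ΣzᵢP/Pᵢˢᵃᵗ = 1.0045
  T = 336.6 K: ΣzᵢP/Pᵢˢᵃᵗ = 0.9464
Interpolating between 334.7 K and 336.6 K gives T ≈ 334.8 K.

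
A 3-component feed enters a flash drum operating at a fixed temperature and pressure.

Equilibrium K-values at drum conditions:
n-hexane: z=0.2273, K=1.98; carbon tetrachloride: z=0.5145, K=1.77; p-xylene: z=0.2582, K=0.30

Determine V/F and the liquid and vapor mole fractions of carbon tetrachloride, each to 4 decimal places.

Rachford–Rice: g(V/F) = Σ zᵢ(Kᵢ−1)/(1+V/F(Kᵢ−1)) = 0.
Feasibility: ΣzᵢKᵢ = 1.4382, Σzᵢ/Kᵢ = 1.2661 — both > 1, two phases present.
Newton–Raphson from V/F = 0.7:
  V/F = 0.7000: g = 0.03514, g' = -0.6920 → V/F = 0.7508
  V/F = 0.7508: g = -0.00158, g' = -0.7570 → V/F = 0.7487
Converged at V/F = 0.7487.
Compositions from xᵢ = zᵢ/(1+V/F(Kᵢ−1)), yᵢ = Kᵢxᵢ:
  n-hexane: x = 0.1311, y = 0.2596
  carbon tetrachloride: x = 0.3264, y = 0.5777
  p-xylene: x = 0.5425, y = 0.1628

V/F = 0.7487, x_carbon tetrachloride = 0.3264, y_carbon tetrachloride = 0.5777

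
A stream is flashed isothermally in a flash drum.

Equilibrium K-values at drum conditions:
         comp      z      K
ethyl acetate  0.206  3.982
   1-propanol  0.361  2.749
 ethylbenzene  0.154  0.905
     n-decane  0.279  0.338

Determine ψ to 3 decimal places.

ψ = 0.839

Let ψ = V/F and solve Σ zᵢ(Kᵢ−1)/(1+ψ(Kᵢ−1)) = 0.
g(0) = ΣzᵢKᵢ − 1 = 1.046 and g(1) = 1 − Σzᵢ/Kᵢ = -0.179, so a root lies in (0, 1).
Newton–Raphson from ψ = 0.51:
  ψ = 0.510: g = 0.2832, g' = -0.877 → ψ = 0.833
  ψ = 0.833: g = 0.0057, g' = -0.943 → ψ = 0.839
Converged at ψ = 0.839.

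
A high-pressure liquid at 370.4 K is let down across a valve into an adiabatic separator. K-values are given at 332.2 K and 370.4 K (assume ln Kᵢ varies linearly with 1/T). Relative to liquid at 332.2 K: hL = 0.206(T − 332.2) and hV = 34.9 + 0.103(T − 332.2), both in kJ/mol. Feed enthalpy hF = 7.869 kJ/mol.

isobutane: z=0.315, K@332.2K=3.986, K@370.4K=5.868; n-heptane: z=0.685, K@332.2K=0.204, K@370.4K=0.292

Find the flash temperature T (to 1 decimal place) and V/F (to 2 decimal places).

Adiabatic flash: solve Rachford–Rice at each trial T, then check hF = ψ·hV(T) + (1−ψ)·hL(T).
  T = 332.2 K: K = (3.986, 0.204), RR gives ψ = 0.166, H_out = 5.805 kJ/mol
  T = 370.4 K: K = (5.868, 0.292), RR gives ψ = 0.304, H_out = 17.289 kJ/mol
  T = 351.3 K: K = (4.887, 0.246), RR gives ψ = 0.242, H_out = 11.898 kJ/mol
  T = 341.8 K: K = (4.429, 0.225), RR gives ψ = 0.207, H_out = 8.985 kJ/mol
  T = 337.0 K: K = (4.205, 0.214), RR gives ψ = 0.187, H_out = 7.429 kJ/mol
  T = 339.4 K: K = (4.316, 0.220), RR gives ψ = 0.197, H_out = 8.215 kJ/mol
Linear interpolation between T = 337.0 (H_out = 7.429) and T = 339.4 (H_out = 8.215) on hF = 7.869 gives T ≈ 338.3 K, at which ψ = 0.19.

T = 338.3 K, V/F = 0.19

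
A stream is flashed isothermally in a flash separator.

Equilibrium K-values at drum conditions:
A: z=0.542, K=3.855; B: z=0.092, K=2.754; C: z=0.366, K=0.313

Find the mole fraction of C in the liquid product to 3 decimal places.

Rachford–Rice: g(V/F) = Σ zᵢ(Kᵢ−1)/(1+V/F(Kᵢ−1)) = 0.
Feasibility: ΣzᵢKᵢ = 2.457, Σzᵢ/Kᵢ = 1.343 — both > 1, two phases present.
Newton iteration, V/F⁰ = 0.62:
  V/F = 0.620: g = 0.1979, g' = -1.165 → V/F = 0.790
  V/F = 0.790: g = -0.0068, g' = -1.293 → V/F = 0.785
Converged at V/F = 0.785.
Compositions from xᵢ = zᵢ/(1+V/F(Kᵢ−1)), yᵢ = Kᵢxᵢ:
  A: x = 0.167, y = 0.645
  B: x = 0.039, y = 0.107
  C: x = 0.794, y = 0.249

x_C = 0.794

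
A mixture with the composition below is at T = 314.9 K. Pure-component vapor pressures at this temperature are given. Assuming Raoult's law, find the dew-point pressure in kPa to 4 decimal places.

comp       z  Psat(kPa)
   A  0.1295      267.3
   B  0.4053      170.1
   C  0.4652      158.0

At the dew point ψ → 1, so Σzᵢ/Kᵢ = 1 with Kᵢ = Pᵢˢᵃᵗ/P ⇒ 1/P = Σzᵢ/Pᵢˢᵃᵗ.
1/P = 0.1295/267.3 + 0.4053/170.1 + 0.4652/158.0 = 0.0058115 ⇒ P = 172.0728 kPa

Pdew = 172.0728 kPa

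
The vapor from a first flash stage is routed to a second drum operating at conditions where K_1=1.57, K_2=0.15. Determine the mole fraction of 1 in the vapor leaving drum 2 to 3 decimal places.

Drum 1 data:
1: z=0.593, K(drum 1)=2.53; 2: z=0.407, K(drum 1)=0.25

Drum 1:
Let ψ₁ = V/F and solve Σ zᵢ(Kᵢ−1)/(1+ψ₁(Kᵢ−1)) = 0.
Check two-phase: ΣzᵢKᵢ = 1.602 > 1 and Σzᵢ/Kᵢ = 1.862 > 1, so g(0) = 0.602 > 0 and g(1) = -0.862 < 0.
Binary case is linear: z₁(K₁−1)(1+ψ₁(K₂−1)) + z₂(K₂−1)(1+ψ₁(K₁−1)) = 0
⇒ ψ₁ = [z₁(K₁−1)+z₂(K₂−1)] / [−(K₁−1)(K₂−1)] = 0.6020/1.1475 = 0.525
Drum-1 compositions:
  1: x = 0.329, y = 0.832
  2: x = 0.671, y = 0.168
Drum-2 feed = drum-1 vapor: z₂ = (0.8322, 0.1678).
Drum 2:
Rachford–Rice: g(ψ₂) = Σ zᵢ(Kᵢ−1)/(1+ψ₂(Kᵢ−1)) = 0.
Feasibility: ΣzᵢKᵢ = 1.332, Σzᵢ/Kᵢ = 1.649 — both > 1, two phases present.
Binary case is linear: z₁(K₁−1)(1+ψ₂(K₂−1)) + z₂(K₂−1)(1+ψ₂(K₁−1)) = 0
⇒ ψ₂ = [z₁(K₁−1)+z₂(K₂−1)] / [−(K₁−1)(K₂−1)] = 0.3318/0.4845 = 0.685
  1: x = 0.599, y = 0.940
  2: x = 0.401, y = 0.060

y_1 (drum 2) = 0.940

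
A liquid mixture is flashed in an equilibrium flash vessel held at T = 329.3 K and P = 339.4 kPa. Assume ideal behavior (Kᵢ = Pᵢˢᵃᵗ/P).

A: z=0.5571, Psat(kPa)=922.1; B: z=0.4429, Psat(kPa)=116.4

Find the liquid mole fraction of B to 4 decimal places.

x_B = 0.7232

Raoult's law: Kᵢ = Pᵢˢᵃᵗ/P = Pᵢˢᵃᵗ/339.4.
  K_A = 922.1/339.4 = 2.716853, K_B = 116.4/339.4 = 0.342958
Rachford–Rice: g(V/F) = Σ zᵢ(Kᵢ−1)/(1+V/F(Kᵢ−1)) = 0.
g(0) = ΣzᵢKᵢ − 1 = 0.6655 and g(1) = 1 − Σzᵢ/Kᵢ = -0.4965, so a root lies in (0, 1).
Newton iteration, V/F⁰ = 0.5:
  V/F = 0.5000: g = 0.08128, g' = -0.8995 → V/F = 0.5904
  V/F = 0.5904: g = -0.00041, g' = -0.9153 → V/F = 0.5899
Converged at V/F = 0.5899.
Compositions from xᵢ = zᵢ/(1+V/F(Kᵢ−1)), yᵢ = Kᵢxᵢ:
  A: x = 0.2768, y = 0.7520
  B: x = 0.7232, y = 0.2480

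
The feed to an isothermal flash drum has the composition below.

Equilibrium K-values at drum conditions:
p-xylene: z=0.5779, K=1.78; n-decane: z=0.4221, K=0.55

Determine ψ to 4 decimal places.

Let ψ = V/F and solve Σ zᵢ(Kᵢ−1)/(1+ψ(Kᵢ−1)) = 0.
Feasibility: ΣzᵢKᵢ = 1.2608, Σzᵢ/Kᵢ = 1.0921 — both > 1, two phases present.
Binary case is linear: z₁(K₁−1)(1+ψ(K₂−1)) + z₂(K₂−1)(1+ψ(K₁−1)) = 0
⇒ ψ = [z₁(K₁−1)+z₂(K₂−1)] / [−(K₁−1)(K₂−1)] = 0.26082/0.35100 = 0.7431

ψ = 0.7431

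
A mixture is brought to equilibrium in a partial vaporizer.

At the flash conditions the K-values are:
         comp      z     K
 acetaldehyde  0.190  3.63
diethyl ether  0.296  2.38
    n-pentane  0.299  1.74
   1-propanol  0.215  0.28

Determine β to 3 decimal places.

Rachford–Rice: g(β) = Σ zᵢ(Kᵢ−1)/(1+β(Kᵢ−1)) = 0.
Feasibility: ΣzᵢKᵢ = 1.975, Σzᵢ/Kᵢ = 1.116 — both > 1, two phases present.
Newton–Raphson from β = 0.5:
  β = 0.500: g = 0.3772, g' = -0.802 → β = 0.970
  β = 0.970: g = -0.0696, g' = -1.490 → β = 0.924
  β = 0.924: g = -0.0054, g' = -1.272 → β = 0.919
Converged at β = 0.919.

β = 0.919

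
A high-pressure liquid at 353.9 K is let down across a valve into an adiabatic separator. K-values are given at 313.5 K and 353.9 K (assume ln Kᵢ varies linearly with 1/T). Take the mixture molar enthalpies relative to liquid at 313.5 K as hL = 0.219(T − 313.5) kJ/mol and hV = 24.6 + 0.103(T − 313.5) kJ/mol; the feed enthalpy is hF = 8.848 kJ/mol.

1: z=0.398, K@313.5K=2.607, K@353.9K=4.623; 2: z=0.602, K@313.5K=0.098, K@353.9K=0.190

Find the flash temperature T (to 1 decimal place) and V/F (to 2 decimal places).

T = 331.9 K, V/F = 0.21

Adiabatic flash: solve Rachford–Rice at each trial T, then check hF = ψ·hV(T) + (1−ψ)·hL(T).
  T = 313.5 K: K = (2.607, 0.098), RR gives ψ = 0.067, H_out = 1.639 kJ/mol
  T = 353.9 K: K = (4.623, 0.190), RR gives ψ = 0.325, H_out = 15.323 kJ/mol
  T = 333.7 K: K = (3.532, 0.139), RR gives ψ = 0.225, H_out = 9.424 kJ/mol
  T = 323.6 K: K = (3.049, 0.117), RR gives ψ = 0.157, H_out = 5.894 kJ/mol
  T = 328.6 K: K = (3.283, 0.128), RR gives ψ = 0.193, H_out = 7.710 kJ/mol
  T = 331.1 K: K = (3.404, 0.133), RR gives ψ = 0.209, H_out = 8.565 kJ/mol
  T = 332.4 K: K = (3.468, 0.136), RR gives ψ = 0.217, H_out = 8.998 kJ/mol
Linear interpolation between T = 331.1 (H_out = 8.565) and T = 332.4 (H_out = 8.998) on hF = 8.848 gives T ≈ 331.9 K, at which ψ = 0.21.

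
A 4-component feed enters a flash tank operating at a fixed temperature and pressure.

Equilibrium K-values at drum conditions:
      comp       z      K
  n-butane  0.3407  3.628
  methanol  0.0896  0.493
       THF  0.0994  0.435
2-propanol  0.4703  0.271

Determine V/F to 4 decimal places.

V/F = 0.2528

Iterate (Newton) starting at V/F = 0.5:
  V/F = 0.5000: g = -0.29169, g' = -1.1613 → V/F = 0.2488
  V/F = 0.2488: g = 0.00521, g' = -1.3063 → V/F = 0.2528
Converged at V/F = 0.2528.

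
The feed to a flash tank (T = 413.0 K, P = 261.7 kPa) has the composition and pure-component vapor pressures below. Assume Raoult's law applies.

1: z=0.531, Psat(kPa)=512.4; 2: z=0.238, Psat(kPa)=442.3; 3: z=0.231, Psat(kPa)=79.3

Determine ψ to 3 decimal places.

ψ = 0.837

Raoult's law: Kᵢ = Pᵢˢᵃᵗ/P = Pᵢˢᵃᵗ/261.7.
  K_1 = 512.4/261.7 = 1.95797, K_2 = 442.3/261.7 = 1.69010, K_3 = 79.3/261.7 = 0.30302
Iterate (Newton) starting at ψ = 0.56:
  ψ = 0.560: g = 0.1855, g' = -0.567 → ψ = 0.887
  ψ = 0.887: g = -0.0448, g' = -0.956 → ψ = 0.840
  ψ = 0.840: g = -0.0026, g' = -0.848 → ψ = 0.837
Converged at ψ = 0.837.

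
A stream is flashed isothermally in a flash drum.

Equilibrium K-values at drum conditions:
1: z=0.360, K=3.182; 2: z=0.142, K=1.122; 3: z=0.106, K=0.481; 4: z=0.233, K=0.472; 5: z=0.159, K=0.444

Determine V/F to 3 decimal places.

V/F = 0.543

Material balance + equilibrium reduce to Σ zᵢ(Kᵢ−1)/(1+V/F(Kᵢ−1)) = 0.
Check two-phase: ΣzᵢKᵢ = 1.536 > 1 and Σzᵢ/Kᵢ = 1.312 > 1, so g(0) = 0.536 > 0 and g(1) = -0.312 < 0.
Newton iteration, V/F⁰ = 0.49:
  V/F = 0.490: g = 0.0347, g' = -0.665 → V/F = 0.542
  V/F = 0.542: g = 0.0006, g' = -0.645 → V/F = 0.543
Converged at V/F = 0.543.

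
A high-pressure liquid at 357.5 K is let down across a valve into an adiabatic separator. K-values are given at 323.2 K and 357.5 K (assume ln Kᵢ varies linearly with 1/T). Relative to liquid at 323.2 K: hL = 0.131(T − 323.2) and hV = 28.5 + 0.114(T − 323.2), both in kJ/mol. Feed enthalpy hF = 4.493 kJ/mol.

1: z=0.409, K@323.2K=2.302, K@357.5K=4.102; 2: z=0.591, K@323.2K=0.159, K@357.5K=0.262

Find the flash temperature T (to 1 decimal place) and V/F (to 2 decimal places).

T = 329.9 K, V/F = 0.13

Adiabatic flash: solve Rachford–Rice at each trial T, then check hF = ψ·hV(T) + (1−ψ)·hL(T).
  T = 323.2 K: K = (2.302, 0.159), RR gives ψ = 0.032, H_out = 0.924 kJ/mol
  T = 357.5 K: K = (4.102, 0.262), RR gives ψ = 0.364, H_out = 14.646 kJ/mol
  T = 340.4 K: K = (3.121, 0.207), RR gives ψ = 0.237, H_out = 8.937 kJ/mol
  T = 331.8 K: K = (2.691, 0.182), RR gives ψ = 0.150, H_out = 5.392 kJ/mol
  T = 327.5 K: K = (2.491, 0.170), RR gives ψ = 0.097, H_out = 3.310 kJ/mol
  T = 329.6 K: K = (2.588, 0.176), RR gives ψ = 0.124, H_out = 4.360 kJ/mol
Linear interpolation between T = 329.6 (H_out = 4.360) and T = 331.8 (H_out = 5.392) on hF = 4.493 gives T ≈ 329.9 K, at which ψ = 0.13.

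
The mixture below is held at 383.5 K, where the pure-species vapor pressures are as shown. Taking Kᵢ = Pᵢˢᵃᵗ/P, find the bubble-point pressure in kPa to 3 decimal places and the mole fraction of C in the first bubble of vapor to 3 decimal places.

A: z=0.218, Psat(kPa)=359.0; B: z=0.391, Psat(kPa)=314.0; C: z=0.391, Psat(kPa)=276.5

At the bubble point ψ → 0, so ΣzᵢKᵢ = 1 with Kᵢ = Pᵢˢᵃᵗ/P ⇒ P = ΣzᵢPᵢˢᵃᵗ.
P = 0.218·359.0 + 0.391·314.0 + 0.391·276.5 = 309.148 kPa
yᵢ = zᵢPᵢˢᵃᵗ/P ⇒ y_C = 0.391·276.5/309.148 = 0.350

Pbub = 309.148 kPa, y_C = 0.350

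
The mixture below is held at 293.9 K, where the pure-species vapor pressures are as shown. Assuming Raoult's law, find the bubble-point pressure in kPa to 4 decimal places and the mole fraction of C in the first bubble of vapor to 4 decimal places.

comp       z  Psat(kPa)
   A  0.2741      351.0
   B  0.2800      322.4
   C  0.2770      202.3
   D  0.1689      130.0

At the bubble point ψ → 0, so ΣzᵢKᵢ = 1 with Kᵢ = Pᵢˢᵃᵗ/P ⇒ P = ΣzᵢPᵢˢᵃᵗ.
P = 0.2741·351.0 + 0.2800·322.4 + 0.2770·202.3 + 0.1689·130.0 = 264.4752 kPa
yᵢ = zᵢPᵢˢᵃᵗ/P ⇒ y_C = 0.2770·202.3/264.4752 = 0.2119

Pbub = 264.4752 kPa, y_C = 0.2119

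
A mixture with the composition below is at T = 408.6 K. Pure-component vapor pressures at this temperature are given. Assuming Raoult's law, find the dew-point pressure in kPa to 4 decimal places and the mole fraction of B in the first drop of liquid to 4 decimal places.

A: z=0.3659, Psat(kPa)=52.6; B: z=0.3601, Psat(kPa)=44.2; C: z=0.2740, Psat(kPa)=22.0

Pdew = 36.2873 kPa, x_B = 0.2956

At the dew point ψ → 1, so Σzᵢ/Kᵢ = 1 with Kᵢ = Pᵢˢᵃᵗ/P ⇒ 1/P = Σzᵢ/Pᵢˢᵃᵗ.
1/P = 0.3659/52.6 + 0.3601/44.2 + 0.2740/22.0 = 0.0275579 ⇒ P = 36.2873 kPa
xᵢ = zᵢP/Pᵢˢᵃᵗ ⇒ x_B = 0.3601·36.2873/44.2 = 0.2956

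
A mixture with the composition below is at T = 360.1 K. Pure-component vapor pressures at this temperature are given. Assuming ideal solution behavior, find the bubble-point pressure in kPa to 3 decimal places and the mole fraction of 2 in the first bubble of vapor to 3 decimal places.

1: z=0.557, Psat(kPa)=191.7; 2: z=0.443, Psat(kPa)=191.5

Pbub = 191.611 kPa, y_2 = 0.443

At the bubble point ψ → 0, so ΣzᵢKᵢ = 1 with Kᵢ = Pᵢˢᵃᵗ/P ⇒ P = ΣzᵢPᵢˢᵃᵗ.
P = 0.557·191.7 + 0.443·191.5 = 191.611 kPa
yᵢ = zᵢPᵢˢᵃᵗ/P ⇒ y_2 = 0.443·191.5/191.611 = 0.443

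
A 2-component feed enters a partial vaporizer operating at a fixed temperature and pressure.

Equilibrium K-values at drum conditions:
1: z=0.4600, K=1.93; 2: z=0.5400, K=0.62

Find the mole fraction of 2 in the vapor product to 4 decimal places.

Let ψ = V/F and solve Σ zᵢ(Kᵢ−1)/(1+ψ(Kᵢ−1)) = 0.
Check two-phase: ΣzᵢKᵢ = 1.2226 > 1 and Σzᵢ/Kᵢ = 1.1093 > 1, so g(0) = 0.2226 > 0 and g(1) = -0.1093 < 0.
Binary case is linear: z₁(K₁−1)(1+ψ(K₂−1)) + z₂(K₂−1)(1+ψ(K₁−1)) = 0
⇒ ψ = [z₁(K₁−1)+z₂(K₂−1)] / [−(K₁−1)(K₂−1)] = 0.22260/0.35340 = 0.6299
Compositions from xᵢ = zᵢ/(1+ψ(Kᵢ−1)), yᵢ = Kᵢxᵢ:
  1: x = 0.2901, y = 0.5598
  2: x = 0.7099, y = 0.4402

y_2 = 0.4402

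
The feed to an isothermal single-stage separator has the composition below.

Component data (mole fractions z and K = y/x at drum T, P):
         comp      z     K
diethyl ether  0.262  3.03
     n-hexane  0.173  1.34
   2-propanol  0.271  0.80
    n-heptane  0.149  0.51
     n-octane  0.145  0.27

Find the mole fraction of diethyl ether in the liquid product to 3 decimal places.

x_diethyl ether = 0.132

Rachford–Rice: g(β) = Σ zᵢ(Kᵢ−1)/(1+β(Kᵢ−1)) = 0.
g(0) = ΣzᵢKᵢ − 1 = 0.358 and g(1) = 1 − Σzᵢ/Kᵢ = -0.384, so a root lies in (0, 1).
Iterate (Newton) starting at β = 0.67:
  β = 0.670: g = -0.1052, g' = -0.597 → β = 0.494
  β = 0.494: g = -0.0060, g' = -0.548 → β = 0.483
Converged at β = 0.483.
Compositions from xᵢ = zᵢ/(1+β(Kᵢ−1)), yᵢ = Kᵢxᵢ:
  diethyl ether: x = 0.132, y = 0.401
  n-hexane: x = 0.149, y = 0.199
  2-propanol: x = 0.300, y = 0.240
  n-heptane: x = 0.195, y = 0.100
  n-octane: x = 0.224, y = 0.060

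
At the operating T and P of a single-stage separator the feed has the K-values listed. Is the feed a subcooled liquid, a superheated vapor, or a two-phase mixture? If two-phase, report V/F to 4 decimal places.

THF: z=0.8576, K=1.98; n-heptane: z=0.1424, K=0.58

ΣzᵢKᵢ = 1.7806; Σzᵢ/Kᵢ = 0.6786.
Since Σzᵢ/Kᵢ < 1 the mixture is above its dew point — single vapor phase.

superheated vapor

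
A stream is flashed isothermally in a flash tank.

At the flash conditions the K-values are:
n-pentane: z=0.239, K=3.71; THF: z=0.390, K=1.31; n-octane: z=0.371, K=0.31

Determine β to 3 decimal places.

Rachford–Rice: g(β) = Σ zᵢ(Kᵢ−1)/(1+β(Kᵢ−1)) = 0.
Feasibility: ΣzᵢKᵢ = 1.513, Σzᵢ/Kᵢ = 1.559 — both > 1, two phases present.
Newton–Raphson from β = 0.56:
  β = 0.560: g = -0.0569, g' = -0.773 → β = 0.486
  β = 0.486: g = -0.0008, g' = -0.755 → β = 0.485
Converged at β = 0.485.

β = 0.485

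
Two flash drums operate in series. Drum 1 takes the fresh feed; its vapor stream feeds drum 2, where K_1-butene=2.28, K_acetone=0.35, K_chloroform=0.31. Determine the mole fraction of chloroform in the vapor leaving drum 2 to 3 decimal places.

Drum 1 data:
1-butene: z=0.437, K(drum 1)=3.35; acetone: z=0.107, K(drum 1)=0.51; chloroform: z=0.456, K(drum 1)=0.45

Drum 1:
Let ψ₁ = V/F and solve Σ zᵢ(Kᵢ−1)/(1+ψ₁(Kᵢ−1)) = 0.
Check two-phase: ΣzᵢKᵢ = 1.724 > 1 and Σzᵢ/Kᵢ = 1.354 > 1, so g(0) = 0.724 > 0 and g(1) = -0.354 < 0.
Newton–Raphson from ψ₁ = 0.5:
  ψ₁ = 0.500: g = 0.0568, g' = -0.818 → ψ₁ = 0.569
  ψ₁ = 0.569: g = 0.0013, g' = -0.783 → ψ₁ = 0.571
Converged at ψ₁ = 0.571.
Drum-1 compositions:
  1-butene: x = 0.187, y = 0.625
  acetone: x = 0.149, y = 0.076
  chloroform: x = 0.665, y = 0.299
Drum-2 feed = drum-1 vapor: z₂ = (0.6250, 0.0758, 0.2992).
Drum 2:
Let ψ₂ = V/F and solve Σ zᵢ(Kᵢ−1)/(1+ψ₂(Kᵢ−1)) = 0.
g(0) = ΣzᵢKᵢ − 1 = 0.544 and g(1) = 1 − Σzᵢ/Kᵢ = -0.456, so a root lies in (0, 1).
Iterate (Newton) starting at ψ₂ = 0.63:
  ψ₂ = 0.630: g = -0.0057, g' = -0.851 → ψ₂ = 0.623
Converged at ψ₂ = 0.623.
  1-butene: x = 0.348, y = 0.793
  acetone: x = 0.127, y = 0.045
  chloroform: x = 0.525, y = 0.163

y_chloroform (drum 2) = 0.163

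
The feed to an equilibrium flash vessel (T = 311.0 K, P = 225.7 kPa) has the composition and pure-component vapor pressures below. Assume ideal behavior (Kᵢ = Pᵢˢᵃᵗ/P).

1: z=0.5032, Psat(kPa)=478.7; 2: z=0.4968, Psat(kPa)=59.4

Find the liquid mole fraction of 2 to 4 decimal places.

x_2 = 0.6034

Raoult's law: Kᵢ = Pᵢˢᵃᵗ/P = Pᵢˢᵃᵗ/225.7.
  K_1 = 478.7/225.7 = 2.120957, K_2 = 59.4/225.7 = 0.263181
Rachford–Rice: g(ψ) = Σ zᵢ(Kᵢ−1)/(1+ψ(Kᵢ−1)) = 0.
Feasibility: ΣzᵢKᵢ = 1.1980, Σzᵢ/Kᵢ = 2.1249 — both > 1, two phases present.
Binary case is linear: z₁(K₁−1)(1+ψ(K₂−1)) + z₂(K₂−1)(1+ψ(K₁−1)) = 0
⇒ ψ = [z₁(K₁−1)+z₂(K₂−1)] / [−(K₁−1)(K₂−1)] = 0.19801/0.82594 = 0.2397
Compositions from xᵢ = zᵢ/(1+ψ(Kᵢ−1)), yᵢ = Kᵢxᵢ:
  1: x = 0.3966, y = 0.8412
  2: x = 0.6034, y = 0.1588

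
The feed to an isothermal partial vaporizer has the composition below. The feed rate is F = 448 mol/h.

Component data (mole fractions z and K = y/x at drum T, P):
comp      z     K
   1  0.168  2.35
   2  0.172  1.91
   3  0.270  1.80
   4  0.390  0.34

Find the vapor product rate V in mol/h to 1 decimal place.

Let ψ = V/F and solve Σ zᵢ(Kᵢ−1)/(1+ψ(Kᵢ−1)) = 0.
Feasibility: ΣzᵢKᵢ = 1.342, Σzᵢ/Kᵢ = 1.459 — both > 1, two phases present.
Newton–Raphson from ψ = 0.58:
  ψ = 0.580: g = -0.0399, g' = -0.684 → ψ = 0.522
  ψ = 0.522: g = -0.0010, g' = -0.652 → ψ = 0.520
Converged at ψ = 0.520.
Then V = ψ·F = 0.5202·448 = 233.1 mol/h and L = F − V = 214.9 mol/h.

V = 233.1 mol/h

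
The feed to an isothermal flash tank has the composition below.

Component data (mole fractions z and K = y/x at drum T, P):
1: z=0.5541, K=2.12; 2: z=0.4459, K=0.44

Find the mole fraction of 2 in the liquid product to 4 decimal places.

x_2 = 0.6667

Let ψ = V/F and solve Σ zᵢ(Kᵢ−1)/(1+ψ(Kᵢ−1)) = 0.
g(0) = ΣzᵢKᵢ − 1 = 0.3709 and g(1) = 1 − Σzᵢ/Kᵢ = -0.2748, so a root lies in (0, 1).
Newton iteration, ψ⁰ = 0.5:
  ψ = 0.5000: g = 0.05100, g' = -0.5554 → ψ = 0.5918
  ψ = 0.5918: g = -0.00028, g' = -0.5642 → ψ = 0.5913
Converged at ψ = 0.5913.
Compositions from xᵢ = zᵢ/(1+ψ(Kᵢ−1)), yᵢ = Kᵢxᵢ:
  1: x = 0.3333, y = 0.7067
  2: x = 0.6667, y = 0.2933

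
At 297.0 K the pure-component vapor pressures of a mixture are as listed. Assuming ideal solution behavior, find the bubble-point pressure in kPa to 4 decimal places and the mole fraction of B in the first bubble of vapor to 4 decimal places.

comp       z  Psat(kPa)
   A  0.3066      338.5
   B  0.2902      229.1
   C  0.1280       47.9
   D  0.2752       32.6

At the bubble point ψ → 0, so ΣzᵢKᵢ = 1 with Kᵢ = Pᵢˢᵃᵗ/P ⇒ P = ΣzᵢPᵢˢᵃᵗ.
P = 0.3066·338.5 + 0.2902·229.1 + 0.1280·47.9 + 0.2752·32.6 = 185.3716 kPa
yᵢ = zᵢPᵢˢᵃᵗ/P ⇒ y_B = 0.2902·229.1/185.3716 = 0.3587

Pbub = 185.3716 kPa, y_B = 0.3587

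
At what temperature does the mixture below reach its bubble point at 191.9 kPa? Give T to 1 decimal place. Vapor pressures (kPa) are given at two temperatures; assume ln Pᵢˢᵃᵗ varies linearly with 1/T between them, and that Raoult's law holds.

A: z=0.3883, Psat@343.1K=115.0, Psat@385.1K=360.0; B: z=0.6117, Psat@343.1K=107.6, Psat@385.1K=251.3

Bubble-point temperature: ΣzᵢPᵢˢᵃᵗ(T) = P. Interpolate ln Pᵢˢᵃᵗ = aᵢ + bᵢ/T.
  T = 343.1 K: ΣzᵢPᵢˢᵃᵗ = 110.47 kPa
  T = 385.1 K: ΣzᵢPᵢˢᵃᵗ = 293.51 kPa
  T = 364.1 K: ΣzᵢPᵢˢᵃᵗ = 184.73 kPa
  T = 374.6 K: ΣzᵢPᵢˢᵃᵗ = 234.23 kPa
  T = 369.4 K: ΣzᵢPᵢˢᵃᵗ = 208.57 kPa
  T = 366.8 K: ΣzᵢPᵢˢᵃᵗ = 196.59 kPa
Interpolating between 364.1 K and 366.8 K gives T ≈ 365.7 K.

T = 365.7 K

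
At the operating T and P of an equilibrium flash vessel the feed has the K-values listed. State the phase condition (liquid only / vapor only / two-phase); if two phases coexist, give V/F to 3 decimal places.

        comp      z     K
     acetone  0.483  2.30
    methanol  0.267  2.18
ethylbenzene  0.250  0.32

ΣzᵢKᵢ = 1.773; Σzᵢ/Kᵢ = 1.114.
Both exceed 1, so a two-phase solution exists.
Let ψ = V/F and solve Σ zᵢ(Kᵢ−1)/(1+ψ(Kᵢ−1)) = 0.
Iterate (Newton) starting at ψ = 0.38:
  ψ = 0.380: g = 0.4086, g' = -0.753 → ψ = 0.923
  ψ = 0.923: g = -0.0198, g' = -1.086 → ψ = 0.904
Converged at ψ = 0.904.

two-phase, V/F = 0.904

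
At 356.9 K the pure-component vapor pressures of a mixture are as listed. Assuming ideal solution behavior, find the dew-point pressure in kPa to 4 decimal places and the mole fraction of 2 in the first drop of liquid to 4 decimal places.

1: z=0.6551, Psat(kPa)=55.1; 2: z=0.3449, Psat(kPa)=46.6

Pdew = 51.8388 kPa, x_2 = 0.3837

At the dew point ψ → 1, so Σzᵢ/Kᵢ = 1 with Kᵢ = Pᵢˢᵃᵗ/P ⇒ 1/P = Σzᵢ/Pᵢˢᵃᵗ.
1/P = 0.6551/55.1 + 0.3449/46.6 = 0.0192906 ⇒ P = 51.8388 kPa
xᵢ = zᵢP/Pᵢˢᵃᵗ ⇒ x_2 = 0.3449·51.8388/46.6 = 0.3837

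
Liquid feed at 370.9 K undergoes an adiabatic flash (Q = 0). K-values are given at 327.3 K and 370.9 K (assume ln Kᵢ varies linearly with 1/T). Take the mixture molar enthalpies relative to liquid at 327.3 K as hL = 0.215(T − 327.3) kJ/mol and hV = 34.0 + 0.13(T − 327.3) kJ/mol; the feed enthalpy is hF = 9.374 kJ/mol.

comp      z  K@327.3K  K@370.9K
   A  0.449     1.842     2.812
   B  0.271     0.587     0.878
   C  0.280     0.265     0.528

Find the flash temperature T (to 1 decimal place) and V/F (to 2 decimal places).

T = 333.2 K, V/F = 0.24

Adiabatic flash: solve Rachford–Rice at each trial T, then check hF = ψ·hV(T) + (1−ψ)·hL(T).
  T = 327.3 K: K = (1.842, 0.587, 0.265), RR gives ψ = 0.120, H_out = 4.073 kJ/mol
  T = 370.9 K: K = (2.812, 0.878, 0.528), RR gives ψ = 1.000, H_out = 39.668 kJ/mol
  T = 349.1 K: K = (2.306, 0.727, 0.382), RR gives ψ = 0.535, H_out = 21.897 kJ/mol
  T = 338.2 K: K = (2.069, 0.656, 0.320), RR gives ψ = 0.337, H_out = 13.501 kJ/mol
  T = 332.8 K: K = (1.955, 0.621, 0.292), RR gives ψ = 0.234, H_out = 9.040 kJ/mol
  T = 335.5 K: K = (2.011, 0.638, 0.306), RR gives ψ = 0.287, H_out = 11.311 kJ/mol
  T = 334.1 K: K = (1.982, 0.629, 0.299), RR gives ψ = 0.260, H_out = 10.145 kJ/mol
Linear interpolation between T = 332.8 (H_out = 9.040) and T = 334.1 (H_out = 10.145) on hF = 9.374 gives T ≈ 333.2 K, at which ψ = 0.24.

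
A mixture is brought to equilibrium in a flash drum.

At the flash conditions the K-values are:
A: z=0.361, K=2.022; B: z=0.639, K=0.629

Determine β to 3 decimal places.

β = 0.348

Material balance + equilibrium reduce to Σ zᵢ(Kᵢ−1)/(1+β(Kᵢ−1)) = 0.
Feasibility: ΣzᵢKᵢ = 1.132, Σzᵢ/Kᵢ = 1.194 — both > 1, two phases present.
Iterate (Newton) starting at β = 0.5:
  β = 0.500: g = -0.0469, g' = -0.298 → β = 0.343
  β = 0.343: g = 0.0017, g' = -0.322 → β = 0.348
Converged at β = 0.348.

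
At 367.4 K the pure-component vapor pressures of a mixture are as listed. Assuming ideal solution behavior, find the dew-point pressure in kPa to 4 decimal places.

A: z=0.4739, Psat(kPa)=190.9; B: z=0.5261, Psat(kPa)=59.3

Pdew = 88.0724 kPa

At the dew point ψ → 1, so Σzᵢ/Kᵢ = 1 with Kᵢ = Pᵢˢᵃᵗ/P ⇒ 1/P = Σzᵢ/Pᵢˢᵃᵗ.
1/P = 0.4739/190.9 + 0.5261/59.3 = 0.0113543 ⇒ P = 88.0724 kPa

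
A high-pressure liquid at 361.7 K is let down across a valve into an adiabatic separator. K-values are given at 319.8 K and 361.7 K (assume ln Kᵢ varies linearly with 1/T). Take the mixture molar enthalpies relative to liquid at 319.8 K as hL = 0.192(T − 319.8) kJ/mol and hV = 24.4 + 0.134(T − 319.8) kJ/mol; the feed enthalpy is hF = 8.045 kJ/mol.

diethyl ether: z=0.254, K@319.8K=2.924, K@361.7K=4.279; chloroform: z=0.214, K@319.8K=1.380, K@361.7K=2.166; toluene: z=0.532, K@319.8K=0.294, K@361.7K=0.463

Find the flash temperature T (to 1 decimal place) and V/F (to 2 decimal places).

T = 327.6 K, V/F = 0.27

Adiabatic flash: solve Rachford–Rice at each trial T, then check hF = ψ·hV(T) + (1−ψ)·hL(T).
  T = 319.8 K: K = (2.924, 1.380, 0.294), RR gives ψ = 0.190, H_out = 4.634 kJ/mol
  T = 361.7 K: K = (4.279, 2.166, 0.463), RR gives ψ = 0.608, H_out = 21.404 kJ/mol
  T = 340.8 K: K = (3.580, 1.754, 0.374), RR gives ψ = 0.403, H_out = 13.374 kJ/mol
  T = 330.3 K: K = (3.246, 1.562, 0.333), RR gives ψ = 0.300, H_out = 9.156 kJ/mol
  T = 325.1 K: K = (3.085, 1.470, 0.313), RR gives ψ = 0.247, H_out = 6.965 kJ/mol
  T = 327.7 K: K = (3.165, 1.516, 0.323), RR gives ψ = 0.274, H_out = 8.071 kJ/mol
  T = 326.4 K: K = (3.125, 1.493, 0.318), RR gives ψ = 0.260, H_out = 7.521 kJ/mol
Linear interpolation between T = 326.4 (H_out = 7.521) and T = 327.7 (H_out = 8.071) on hF = 8.045 gives T ≈ 327.6 K, at which ψ = 0.27.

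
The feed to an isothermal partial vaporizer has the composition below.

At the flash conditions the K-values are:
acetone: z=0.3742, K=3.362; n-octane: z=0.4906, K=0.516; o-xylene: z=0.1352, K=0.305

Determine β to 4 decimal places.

Newton iteration, β⁰ = 0.48:
  β = 0.4800: g = -0.03608, g' = -0.8006 → β = 0.4349
  β = 0.4349: g = 0.00054, g' = -0.8265 → β = 0.4356
Converged at β = 0.4356.

β = 0.4356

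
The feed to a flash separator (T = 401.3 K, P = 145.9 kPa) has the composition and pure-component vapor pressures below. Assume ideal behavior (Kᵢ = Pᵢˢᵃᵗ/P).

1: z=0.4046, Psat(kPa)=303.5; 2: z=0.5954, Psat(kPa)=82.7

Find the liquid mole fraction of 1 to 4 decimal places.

x_1 = 0.2862

Raoult's law: Kᵢ = Pᵢˢᵃᵗ/P = Pᵢˢᵃᵗ/145.9.
  K_1 = 303.5/145.9 = 2.080192, K_2 = 82.7/145.9 = 0.566827
Material balance + equilibrium reduce to Σ zᵢ(Kᵢ−1)/(1+V/F(Kᵢ−1)) = 0.
g(0) = ΣzᵢKᵢ − 1 = 0.1791 and g(1) = 1 − Σzᵢ/Kᵢ = -0.2449, so a root lies in (0, 1).
Binary case is linear: z₁(K₁−1)(1+V/F(K₂−1)) + z₂(K₂−1)(1+V/F(K₁−1)) = 0
⇒ V/F = [z₁(K₁−1)+z₂(K₂−1)] / [−(K₁−1)(K₂−1)] = 0.17913/0.46791 = 0.3828
Compositions from xᵢ = zᵢ/(1+V/F(Kᵢ−1)), yᵢ = Kᵢxᵢ:
  1: x = 0.2862, y = 0.5954
  2: x = 0.7138, y = 0.4046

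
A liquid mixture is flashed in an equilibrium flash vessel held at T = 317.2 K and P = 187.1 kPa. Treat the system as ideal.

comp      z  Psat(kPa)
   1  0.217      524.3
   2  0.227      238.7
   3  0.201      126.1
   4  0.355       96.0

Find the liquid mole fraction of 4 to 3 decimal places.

Raoult's law: Kᵢ = Pᵢˢᵃᵗ/P = Pᵢˢᵃᵗ/187.1.
  K_1 = 524.3/187.1 = 2.80224, K_2 = 238.7/187.1 = 1.27579, K_3 = 126.1/187.1 = 0.67397, K_4 = 96.0/187.1 = 0.51309
Newton iteration, ψ⁰ = 0.5:
  ψ = 0.500: g = -0.0460, g' = -0.386 → ψ = 0.381
  ψ = 0.381: g = 0.0016, g' = -0.417 → ψ = 0.385
Converged at ψ = 0.385.
Compositions from xᵢ = zᵢ/(1+ψ(Kᵢ−1)), yᵢ = Kᵢxᵢ:
  1: x = 0.128, y = 0.359
  2: x = 0.205, y = 0.262
  3: x = 0.230, y = 0.155
  4: x = 0.437, y = 0.224

x_4 = 0.437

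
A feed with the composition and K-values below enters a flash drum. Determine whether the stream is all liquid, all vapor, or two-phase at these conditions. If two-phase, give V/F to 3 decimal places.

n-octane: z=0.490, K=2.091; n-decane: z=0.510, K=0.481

ΣzᵢKᵢ = 1.270; Σzᵢ/Kᵢ = 1.295.
Both exceed 1, so a two-phase solution exists.
Let ψ = V/F and solve Σ zᵢ(Kᵢ−1)/(1+ψ(Kᵢ−1)) = 0.
Binary case is linear: z₁(K₁−1)(1+ψ(K₂−1)) + z₂(K₂−1)(1+ψ(K₁−1)) = 0
⇒ ψ = [z₁(K₁−1)+z₂(K₂−1)] / [−(K₁−1)(K₂−1)] = 0.2699/0.5662 = 0.477

two-phase, V/F = 0.477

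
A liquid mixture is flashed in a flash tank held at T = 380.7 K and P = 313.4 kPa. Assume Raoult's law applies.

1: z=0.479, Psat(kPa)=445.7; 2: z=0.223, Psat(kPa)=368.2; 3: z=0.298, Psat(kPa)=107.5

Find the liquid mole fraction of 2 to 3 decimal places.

Raoult's law: Kᵢ = Pᵢˢᵃᵗ/P = Pᵢˢᵃᵗ/313.4.
  K_1 = 445.7/313.4 = 1.42214, K_2 = 368.2/313.4 = 1.17486, K_3 = 107.5/313.4 = 0.34301
Iterate (Newton) starting at ψ = 0.65:
  ψ = 0.650: g = -0.1480, g' = -0.450 → ψ = 0.321
  ψ = 0.321: g = -0.0331, g' = -0.279 → ψ = 0.202
  ψ = 0.202: g = -0.0018, g' = -0.250 → ψ = 0.195
Converged at ψ = 0.195.
Compositions from xᵢ = zᵢ/(1+ψ(Kᵢ−1)), yᵢ = Kᵢxᵢ:
  1: x = 0.443, y = 0.629
  2: x = 0.216, y = 0.253
  3: x = 0.342, y = 0.117

x_2 = 0.216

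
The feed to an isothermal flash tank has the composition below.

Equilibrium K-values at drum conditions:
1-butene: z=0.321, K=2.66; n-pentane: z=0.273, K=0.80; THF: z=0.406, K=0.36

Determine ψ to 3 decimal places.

ψ = 0.264

Rachford–Rice: g(ψ) = Σ zᵢ(Kᵢ−1)/(1+ψ(Kᵢ−1)) = 0.
Check two-phase: ΣzᵢKᵢ = 1.218 > 1 and Σzᵢ/Kᵢ = 1.590 > 1, so g(0) = 0.218 > 0 and g(1) = -0.590 < 0.
Newton iteration, ψ⁰ = 0.5:
  ψ = 0.500: g = -0.1516, g' = -0.637 → ψ = 0.262
  ψ = 0.262: g = 0.0015, g' = -0.682 → ψ = 0.264
Converged at ψ = 0.264.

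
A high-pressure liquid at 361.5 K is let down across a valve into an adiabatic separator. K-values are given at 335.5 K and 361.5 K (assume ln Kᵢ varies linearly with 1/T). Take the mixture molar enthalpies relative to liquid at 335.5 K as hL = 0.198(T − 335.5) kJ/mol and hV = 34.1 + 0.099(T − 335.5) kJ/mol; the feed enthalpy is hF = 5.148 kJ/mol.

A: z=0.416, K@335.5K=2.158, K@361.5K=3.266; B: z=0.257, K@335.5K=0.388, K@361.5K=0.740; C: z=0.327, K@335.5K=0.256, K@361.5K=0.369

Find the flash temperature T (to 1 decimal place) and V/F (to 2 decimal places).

Adiabatic flash: solve Rachford–Rice at each trial T, then check hF = ψ·hV(T) + (1−ψ)·hL(T).
  T = 335.5 K: K = (2.158, 0.388, 0.256), RR gives ψ = 0.102, H_out = 3.470 kJ/mol
  T = 361.5 K: K = (3.266, 0.740, 0.369), RR gives ψ = 0.584, H_out = 23.568 kJ/mol
  T = 348.5 K: K = (2.675, 0.542, 0.309), RR gives ψ = 0.352, H_out = 14.119 kJ/mol
  T = 342.0 K: K = (2.408, 0.460, 0.282), RR gives ψ = 0.233, H_out = 9.095 kJ/mol
  T = 338.8 K: K = (2.283, 0.423, 0.269), RR gives ψ = 0.171, H_out = 6.429 kJ/mol
  T = 337.1 K: K = (2.218, 0.405, 0.262), RR gives ψ = 0.136, H_out = 4.936 kJ/mol
Linear interpolation between T = 337.1 (H_out = 4.936) and T = 338.8 (H_out = 6.429) on hF = 5.148 gives T ≈ 337.3 K, at which ψ = 0.14.

T = 337.3 K, V/F = 0.14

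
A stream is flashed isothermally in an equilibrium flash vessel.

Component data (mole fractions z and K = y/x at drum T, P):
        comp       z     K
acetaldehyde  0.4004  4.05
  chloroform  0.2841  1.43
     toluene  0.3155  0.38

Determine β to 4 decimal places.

β = 0.8683

Newton–Raphson from β = 0.67:
  β = 0.6700: g = 0.16149, g' = -0.7886 → β = 0.8748
  β = 0.8748: g = -0.00572, g' = -0.8836 → β = 0.8683
Converged at β = 0.8683.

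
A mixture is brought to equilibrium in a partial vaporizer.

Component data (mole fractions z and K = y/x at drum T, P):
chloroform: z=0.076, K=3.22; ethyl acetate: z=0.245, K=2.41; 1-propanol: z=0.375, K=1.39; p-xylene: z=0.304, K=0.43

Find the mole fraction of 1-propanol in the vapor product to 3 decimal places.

y_1-propanol = 0.394

Material balance + equilibrium reduce to Σ zᵢ(Kᵢ−1)/(1+ψ(Kᵢ−1)) = 0.
g(0) = ΣzᵢKᵢ − 1 = 0.487 and g(1) = 1 − Σzᵢ/Kᵢ = -0.102, so a root lies in (0, 1).
Newton iteration, ψ⁰ = 0.58:
  ψ = 0.580: g = 0.1242, g' = -0.477 → ψ = 0.840
  ψ = 0.840: g = -0.0054, g' = -0.544 → ψ = 0.830
Converged at ψ = 0.830.
Compositions from xᵢ = zᵢ/(1+ψ(Kᵢ−1)), yᵢ = Kᵢxᵢ:
  chloroform: x = 0.027, y = 0.086
  ethyl acetate: x = 0.113, y = 0.272
  1-propanol: x = 0.283, y = 0.394
  p-xylene: x = 0.577, y = 0.248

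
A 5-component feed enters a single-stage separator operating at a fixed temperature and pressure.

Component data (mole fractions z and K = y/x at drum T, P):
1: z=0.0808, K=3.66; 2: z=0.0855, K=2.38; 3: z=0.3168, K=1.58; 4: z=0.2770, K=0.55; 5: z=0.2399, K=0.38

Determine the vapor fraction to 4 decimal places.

ψ = 0.3608

Let ψ = V/F and solve Σ zᵢ(Kᵢ−1)/(1+ψ(Kᵢ−1)) = 0.
Check two-phase: ΣzᵢKᵢ = 1.2433 > 1 and Σzᵢ/Kᵢ = 1.3935 > 1, so g(0) = 0.2433 > 0 and g(1) = -0.3935 < 0.
Newton iteration, ψ⁰ = 0.68:
  ψ = 0.6800: g = -0.16760, g' = -0.5627 → ψ = 0.3822
  ψ = 0.3822: g = -0.01122, g' = -0.5220 → ψ = 0.3607
  ψ = 0.3607: g = 0.00006, g' = -0.5273 → ψ = 0.3608
Converged at ψ = 0.3608.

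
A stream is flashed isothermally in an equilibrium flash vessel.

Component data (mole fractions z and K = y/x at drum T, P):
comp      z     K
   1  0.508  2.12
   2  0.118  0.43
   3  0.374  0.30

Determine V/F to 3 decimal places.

V/F = 0.319

Rachford–Rice: g(V/F) = Σ zᵢ(Kᵢ−1)/(1+V/F(Kᵢ−1)) = 0.
g(0) = ΣzᵢKᵢ − 1 = 0.240 and g(1) = 1 − Σzᵢ/Kᵢ = -0.761, so a root lies in (0, 1).
Newton iteration, V/F⁰ = 0.5:
  V/F = 0.500: g = -0.1321, g' = -0.771 → V/F = 0.329
  V/F = 0.329: g = -0.0068, g' = -0.708 → V/F = 0.319
Converged at V/F = 0.319.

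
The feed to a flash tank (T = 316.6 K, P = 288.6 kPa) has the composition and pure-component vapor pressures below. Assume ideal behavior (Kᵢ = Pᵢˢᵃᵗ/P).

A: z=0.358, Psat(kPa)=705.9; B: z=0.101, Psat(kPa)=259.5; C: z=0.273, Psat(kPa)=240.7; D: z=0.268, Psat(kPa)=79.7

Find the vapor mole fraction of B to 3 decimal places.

Raoult's law: Kᵢ = Pᵢˢᵃᵗ/P = Pᵢˢᵃᵗ/288.6.
  K_A = 705.9/288.6 = 2.44595, K_B = 259.5/288.6 = 0.89917, K_C = 240.7/288.6 = 0.83403, K_D = 79.7/288.6 = 0.27616
Rachford–Rice: g(V/F) = Σ zᵢ(Kᵢ−1)/(1+V/F(Kᵢ−1)) = 0.
Check two-phase: ΣzᵢKᵢ = 1.268 > 1 and Σzᵢ/Kᵢ = 1.556 > 1, so g(0) = 0.268 > 0 and g(1) = -0.556 < 0.
Newton–Raphson from V/F = 0.5:
  V/F = 0.500: g = -0.0637, g' = -0.607 → V/F = 0.395
  V/F = 0.395: g = -0.0013, g' = -0.588 → V/F = 0.393
Converged at V/F = 0.393.
Compositions from xᵢ = zᵢ/(1+V/F(Kᵢ−1)), yᵢ = Kᵢxᵢ:
  A: x = 0.228, y = 0.558
  B: x = 0.105, y = 0.095
  C: x = 0.292, y = 0.244
  D: x = 0.374, y = 0.103

y_B = 0.095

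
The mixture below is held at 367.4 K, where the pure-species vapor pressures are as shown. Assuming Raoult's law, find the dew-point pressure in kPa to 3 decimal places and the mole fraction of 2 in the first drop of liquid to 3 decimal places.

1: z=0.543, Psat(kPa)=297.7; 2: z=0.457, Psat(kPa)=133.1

Pdew = 190.205 kPa, x_2 = 0.653

At the dew point ψ → 1, so Σzᵢ/Kᵢ = 1 with Kᵢ = Pᵢˢᵃᵗ/P ⇒ 1/P = Σzᵢ/Pᵢˢᵃᵗ.
1/P = 0.543/297.7 + 0.457/133.1 = 0.005257 ⇒ P = 190.205 kPa
xᵢ = zᵢP/Pᵢˢᵃᵗ ⇒ x_2 = 0.457·190.205/133.1 = 0.653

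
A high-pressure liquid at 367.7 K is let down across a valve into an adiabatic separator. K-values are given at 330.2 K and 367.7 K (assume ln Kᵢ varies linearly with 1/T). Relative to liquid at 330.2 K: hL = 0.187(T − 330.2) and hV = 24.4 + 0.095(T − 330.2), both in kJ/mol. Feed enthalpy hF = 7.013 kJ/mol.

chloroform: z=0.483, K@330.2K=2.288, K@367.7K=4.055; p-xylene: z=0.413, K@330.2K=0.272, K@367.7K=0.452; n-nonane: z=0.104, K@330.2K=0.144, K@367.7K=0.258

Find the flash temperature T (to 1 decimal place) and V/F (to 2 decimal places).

Adiabatic flash: solve Rachford–Rice at each trial T, then check hF = ψ·hV(T) + (1−ψ)·hL(T).
  T = 330.2 K: K = (2.288, 0.272, 0.144), RR gives ψ = 0.239, H_out = 5.825 kJ/mol
  T = 367.7 K: K = (4.055, 0.452, 0.258), RR gives ψ = 0.644, H_out = 20.498 kJ/mol
  T = 348.9 K: K = (3.091, 0.355, 0.196), RR gives ψ = 0.463, H_out = 14.002 kJ/mol
  T = 339.5 K: K = (2.668, 0.312, 0.168), RR gives ψ = 0.362, H_out = 10.264 kJ/mol
  T = 334.9 K: K = (2.475, 0.292, 0.156), RR gives ψ = 0.305, H_out = 8.192 kJ/mol
  T = 332.5 K: K = (2.379, 0.282, 0.150), RR gives ψ = 0.272, H_out = 7.021 kJ/mol
Linear interpolation between T = 330.2 (H_out = 5.825) and T = 332.5 (H_out = 7.021) on hF = 7.013 gives T ≈ 332.5 K, at which ψ = 0.27.

T = 332.5 K, V/F = 0.27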